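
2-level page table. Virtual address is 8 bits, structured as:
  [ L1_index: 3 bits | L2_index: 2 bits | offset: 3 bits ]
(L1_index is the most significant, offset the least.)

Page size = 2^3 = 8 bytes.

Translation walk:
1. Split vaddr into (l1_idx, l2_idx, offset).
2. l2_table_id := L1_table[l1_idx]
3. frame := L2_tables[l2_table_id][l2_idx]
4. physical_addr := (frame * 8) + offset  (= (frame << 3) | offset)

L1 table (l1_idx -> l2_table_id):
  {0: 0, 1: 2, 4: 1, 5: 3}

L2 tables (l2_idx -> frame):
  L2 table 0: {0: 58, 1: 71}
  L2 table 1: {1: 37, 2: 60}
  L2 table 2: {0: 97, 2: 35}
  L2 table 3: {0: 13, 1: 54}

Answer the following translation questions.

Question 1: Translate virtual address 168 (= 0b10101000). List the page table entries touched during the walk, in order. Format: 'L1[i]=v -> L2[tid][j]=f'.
vaddr = 168 = 0b10101000
Split: l1_idx=5, l2_idx=1, offset=0

Answer: L1[5]=3 -> L2[3][1]=54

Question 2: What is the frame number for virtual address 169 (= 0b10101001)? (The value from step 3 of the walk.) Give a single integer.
Answer: 54

Derivation:
vaddr = 169: l1_idx=5, l2_idx=1
L1[5] = 3; L2[3][1] = 54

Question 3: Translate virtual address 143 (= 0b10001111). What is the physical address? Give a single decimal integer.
vaddr = 143 = 0b10001111
Split: l1_idx=4, l2_idx=1, offset=7
L1[4] = 1
L2[1][1] = 37
paddr = 37 * 8 + 7 = 303

Answer: 303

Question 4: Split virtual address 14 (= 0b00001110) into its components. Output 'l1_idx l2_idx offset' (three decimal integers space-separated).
Answer: 0 1 6

Derivation:
vaddr = 14 = 0b00001110
  top 3 bits -> l1_idx = 0
  next 2 bits -> l2_idx = 1
  bottom 3 bits -> offset = 6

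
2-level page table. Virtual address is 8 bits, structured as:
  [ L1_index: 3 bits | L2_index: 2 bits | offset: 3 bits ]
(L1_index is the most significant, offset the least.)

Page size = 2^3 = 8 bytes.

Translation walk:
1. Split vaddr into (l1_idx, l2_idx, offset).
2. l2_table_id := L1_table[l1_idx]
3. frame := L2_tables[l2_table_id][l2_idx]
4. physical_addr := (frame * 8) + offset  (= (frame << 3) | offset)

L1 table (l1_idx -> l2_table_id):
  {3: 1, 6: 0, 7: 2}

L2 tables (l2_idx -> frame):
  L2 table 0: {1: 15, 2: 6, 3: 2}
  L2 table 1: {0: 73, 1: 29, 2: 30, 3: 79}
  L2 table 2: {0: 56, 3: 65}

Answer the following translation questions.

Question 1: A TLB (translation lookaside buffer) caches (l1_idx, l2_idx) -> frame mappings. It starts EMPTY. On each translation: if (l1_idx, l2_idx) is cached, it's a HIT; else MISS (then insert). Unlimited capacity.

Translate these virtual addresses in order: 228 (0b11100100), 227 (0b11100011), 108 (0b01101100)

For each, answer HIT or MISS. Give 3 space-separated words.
Answer: MISS HIT MISS

Derivation:
vaddr=228: (7,0) not in TLB -> MISS, insert
vaddr=227: (7,0) in TLB -> HIT
vaddr=108: (3,1) not in TLB -> MISS, insert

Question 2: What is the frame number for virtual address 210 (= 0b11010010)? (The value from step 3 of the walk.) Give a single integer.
Answer: 6

Derivation:
vaddr = 210: l1_idx=6, l2_idx=2
L1[6] = 0; L2[0][2] = 6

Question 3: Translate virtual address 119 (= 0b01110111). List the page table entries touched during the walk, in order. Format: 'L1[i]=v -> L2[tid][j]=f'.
vaddr = 119 = 0b01110111
Split: l1_idx=3, l2_idx=2, offset=7

Answer: L1[3]=1 -> L2[1][2]=30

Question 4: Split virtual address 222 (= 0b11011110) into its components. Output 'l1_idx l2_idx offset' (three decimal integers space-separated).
Answer: 6 3 6

Derivation:
vaddr = 222 = 0b11011110
  top 3 bits -> l1_idx = 6
  next 2 bits -> l2_idx = 3
  bottom 3 bits -> offset = 6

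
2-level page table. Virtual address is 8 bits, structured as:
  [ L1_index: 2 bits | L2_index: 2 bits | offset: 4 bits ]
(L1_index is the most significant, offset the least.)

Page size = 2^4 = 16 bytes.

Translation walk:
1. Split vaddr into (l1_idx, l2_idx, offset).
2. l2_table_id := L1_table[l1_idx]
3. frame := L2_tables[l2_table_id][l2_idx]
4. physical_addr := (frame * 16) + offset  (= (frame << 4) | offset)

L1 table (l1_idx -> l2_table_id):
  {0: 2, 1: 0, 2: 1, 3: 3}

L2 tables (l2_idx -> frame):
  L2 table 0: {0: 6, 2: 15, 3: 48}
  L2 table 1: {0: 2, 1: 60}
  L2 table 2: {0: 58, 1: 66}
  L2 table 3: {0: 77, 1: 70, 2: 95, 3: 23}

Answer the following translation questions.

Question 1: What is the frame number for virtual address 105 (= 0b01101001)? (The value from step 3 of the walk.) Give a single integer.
Answer: 15

Derivation:
vaddr = 105: l1_idx=1, l2_idx=2
L1[1] = 0; L2[0][2] = 15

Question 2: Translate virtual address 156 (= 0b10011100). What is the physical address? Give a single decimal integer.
vaddr = 156 = 0b10011100
Split: l1_idx=2, l2_idx=1, offset=12
L1[2] = 1
L2[1][1] = 60
paddr = 60 * 16 + 12 = 972

Answer: 972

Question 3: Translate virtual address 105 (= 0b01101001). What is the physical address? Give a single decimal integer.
Answer: 249

Derivation:
vaddr = 105 = 0b01101001
Split: l1_idx=1, l2_idx=2, offset=9
L1[1] = 0
L2[0][2] = 15
paddr = 15 * 16 + 9 = 249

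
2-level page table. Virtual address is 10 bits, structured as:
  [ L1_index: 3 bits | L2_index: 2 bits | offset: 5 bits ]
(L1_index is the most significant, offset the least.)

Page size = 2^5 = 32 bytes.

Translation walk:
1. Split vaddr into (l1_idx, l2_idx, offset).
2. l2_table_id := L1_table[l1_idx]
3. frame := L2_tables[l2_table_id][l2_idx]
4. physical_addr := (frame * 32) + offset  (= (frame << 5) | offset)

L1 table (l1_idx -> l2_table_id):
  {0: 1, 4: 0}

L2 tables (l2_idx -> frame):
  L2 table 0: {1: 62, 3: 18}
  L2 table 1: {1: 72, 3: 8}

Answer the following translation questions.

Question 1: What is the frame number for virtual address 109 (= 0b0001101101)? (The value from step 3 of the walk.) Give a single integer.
vaddr = 109: l1_idx=0, l2_idx=3
L1[0] = 1; L2[1][3] = 8

Answer: 8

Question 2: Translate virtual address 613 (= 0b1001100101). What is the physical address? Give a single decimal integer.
Answer: 581

Derivation:
vaddr = 613 = 0b1001100101
Split: l1_idx=4, l2_idx=3, offset=5
L1[4] = 0
L2[0][3] = 18
paddr = 18 * 32 + 5 = 581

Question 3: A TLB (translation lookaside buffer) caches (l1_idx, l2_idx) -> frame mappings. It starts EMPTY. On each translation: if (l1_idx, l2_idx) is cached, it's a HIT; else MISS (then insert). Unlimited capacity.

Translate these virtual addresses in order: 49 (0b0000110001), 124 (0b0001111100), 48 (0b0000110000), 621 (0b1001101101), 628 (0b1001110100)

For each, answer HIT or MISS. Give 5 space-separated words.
Answer: MISS MISS HIT MISS HIT

Derivation:
vaddr=49: (0,1) not in TLB -> MISS, insert
vaddr=124: (0,3) not in TLB -> MISS, insert
vaddr=48: (0,1) in TLB -> HIT
vaddr=621: (4,3) not in TLB -> MISS, insert
vaddr=628: (4,3) in TLB -> HIT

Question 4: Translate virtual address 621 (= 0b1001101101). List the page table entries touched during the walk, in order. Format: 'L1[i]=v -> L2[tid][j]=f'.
Answer: L1[4]=0 -> L2[0][3]=18

Derivation:
vaddr = 621 = 0b1001101101
Split: l1_idx=4, l2_idx=3, offset=13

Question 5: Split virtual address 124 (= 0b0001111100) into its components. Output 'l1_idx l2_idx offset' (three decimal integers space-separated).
Answer: 0 3 28

Derivation:
vaddr = 124 = 0b0001111100
  top 3 bits -> l1_idx = 0
  next 2 bits -> l2_idx = 3
  bottom 5 bits -> offset = 28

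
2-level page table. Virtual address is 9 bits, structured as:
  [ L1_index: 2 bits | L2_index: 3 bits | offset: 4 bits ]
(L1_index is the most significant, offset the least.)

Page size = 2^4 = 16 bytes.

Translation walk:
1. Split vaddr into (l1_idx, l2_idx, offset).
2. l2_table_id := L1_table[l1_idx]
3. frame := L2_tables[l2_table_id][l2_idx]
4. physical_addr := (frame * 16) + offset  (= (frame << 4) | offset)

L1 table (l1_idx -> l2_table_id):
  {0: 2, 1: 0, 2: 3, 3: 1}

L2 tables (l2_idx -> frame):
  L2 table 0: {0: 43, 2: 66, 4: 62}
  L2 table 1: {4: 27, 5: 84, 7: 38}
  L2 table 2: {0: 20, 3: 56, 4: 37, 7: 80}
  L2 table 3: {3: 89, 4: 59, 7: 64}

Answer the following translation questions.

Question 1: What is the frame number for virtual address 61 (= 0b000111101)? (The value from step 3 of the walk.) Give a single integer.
vaddr = 61: l1_idx=0, l2_idx=3
L1[0] = 2; L2[2][3] = 56

Answer: 56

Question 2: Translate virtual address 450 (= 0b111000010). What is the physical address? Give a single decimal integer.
Answer: 434

Derivation:
vaddr = 450 = 0b111000010
Split: l1_idx=3, l2_idx=4, offset=2
L1[3] = 1
L2[1][4] = 27
paddr = 27 * 16 + 2 = 434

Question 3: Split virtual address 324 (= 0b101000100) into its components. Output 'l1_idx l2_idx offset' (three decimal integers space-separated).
Answer: 2 4 4

Derivation:
vaddr = 324 = 0b101000100
  top 2 bits -> l1_idx = 2
  next 3 bits -> l2_idx = 4
  bottom 4 bits -> offset = 4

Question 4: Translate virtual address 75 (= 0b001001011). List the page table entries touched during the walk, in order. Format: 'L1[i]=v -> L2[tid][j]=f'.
vaddr = 75 = 0b001001011
Split: l1_idx=0, l2_idx=4, offset=11

Answer: L1[0]=2 -> L2[2][4]=37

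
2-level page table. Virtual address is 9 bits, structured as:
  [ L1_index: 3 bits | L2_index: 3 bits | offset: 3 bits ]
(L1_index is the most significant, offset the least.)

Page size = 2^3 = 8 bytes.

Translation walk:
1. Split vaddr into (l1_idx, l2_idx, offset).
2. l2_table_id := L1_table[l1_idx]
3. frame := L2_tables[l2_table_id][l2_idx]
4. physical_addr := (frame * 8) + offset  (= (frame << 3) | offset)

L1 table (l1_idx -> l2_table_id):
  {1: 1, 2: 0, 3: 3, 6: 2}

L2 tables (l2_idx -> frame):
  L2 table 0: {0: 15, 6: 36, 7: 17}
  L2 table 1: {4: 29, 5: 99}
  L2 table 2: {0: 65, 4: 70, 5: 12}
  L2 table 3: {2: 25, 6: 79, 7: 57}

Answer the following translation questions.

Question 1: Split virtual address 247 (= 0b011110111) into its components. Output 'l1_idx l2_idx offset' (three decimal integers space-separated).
vaddr = 247 = 0b011110111
  top 3 bits -> l1_idx = 3
  next 3 bits -> l2_idx = 6
  bottom 3 bits -> offset = 7

Answer: 3 6 7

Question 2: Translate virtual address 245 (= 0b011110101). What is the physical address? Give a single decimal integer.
vaddr = 245 = 0b011110101
Split: l1_idx=3, l2_idx=6, offset=5
L1[3] = 3
L2[3][6] = 79
paddr = 79 * 8 + 5 = 637

Answer: 637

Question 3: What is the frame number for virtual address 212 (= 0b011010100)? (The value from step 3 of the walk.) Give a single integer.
vaddr = 212: l1_idx=3, l2_idx=2
L1[3] = 3; L2[3][2] = 25

Answer: 25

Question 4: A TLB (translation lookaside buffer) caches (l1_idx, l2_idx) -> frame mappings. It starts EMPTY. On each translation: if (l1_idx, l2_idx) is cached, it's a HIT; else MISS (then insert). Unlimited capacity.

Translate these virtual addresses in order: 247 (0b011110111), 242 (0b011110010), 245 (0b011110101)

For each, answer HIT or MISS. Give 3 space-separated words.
vaddr=247: (3,6) not in TLB -> MISS, insert
vaddr=242: (3,6) in TLB -> HIT
vaddr=245: (3,6) in TLB -> HIT

Answer: MISS HIT HIT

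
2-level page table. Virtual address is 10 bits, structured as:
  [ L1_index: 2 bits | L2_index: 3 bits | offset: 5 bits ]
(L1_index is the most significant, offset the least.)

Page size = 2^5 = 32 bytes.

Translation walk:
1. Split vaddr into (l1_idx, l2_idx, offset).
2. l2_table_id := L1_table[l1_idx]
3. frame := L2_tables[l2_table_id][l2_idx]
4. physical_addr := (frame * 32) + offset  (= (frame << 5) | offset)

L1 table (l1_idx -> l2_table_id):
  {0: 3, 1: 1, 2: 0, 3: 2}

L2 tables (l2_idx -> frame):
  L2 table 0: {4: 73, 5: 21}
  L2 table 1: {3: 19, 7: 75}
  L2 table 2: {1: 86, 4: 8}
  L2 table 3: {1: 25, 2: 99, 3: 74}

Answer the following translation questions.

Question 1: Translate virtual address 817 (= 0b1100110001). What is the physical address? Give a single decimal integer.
vaddr = 817 = 0b1100110001
Split: l1_idx=3, l2_idx=1, offset=17
L1[3] = 2
L2[2][1] = 86
paddr = 86 * 32 + 17 = 2769

Answer: 2769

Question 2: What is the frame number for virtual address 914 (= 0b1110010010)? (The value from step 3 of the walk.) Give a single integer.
Answer: 8

Derivation:
vaddr = 914: l1_idx=3, l2_idx=4
L1[3] = 2; L2[2][4] = 8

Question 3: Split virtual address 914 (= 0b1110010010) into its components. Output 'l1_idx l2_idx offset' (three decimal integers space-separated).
vaddr = 914 = 0b1110010010
  top 2 bits -> l1_idx = 3
  next 3 bits -> l2_idx = 4
  bottom 5 bits -> offset = 18

Answer: 3 4 18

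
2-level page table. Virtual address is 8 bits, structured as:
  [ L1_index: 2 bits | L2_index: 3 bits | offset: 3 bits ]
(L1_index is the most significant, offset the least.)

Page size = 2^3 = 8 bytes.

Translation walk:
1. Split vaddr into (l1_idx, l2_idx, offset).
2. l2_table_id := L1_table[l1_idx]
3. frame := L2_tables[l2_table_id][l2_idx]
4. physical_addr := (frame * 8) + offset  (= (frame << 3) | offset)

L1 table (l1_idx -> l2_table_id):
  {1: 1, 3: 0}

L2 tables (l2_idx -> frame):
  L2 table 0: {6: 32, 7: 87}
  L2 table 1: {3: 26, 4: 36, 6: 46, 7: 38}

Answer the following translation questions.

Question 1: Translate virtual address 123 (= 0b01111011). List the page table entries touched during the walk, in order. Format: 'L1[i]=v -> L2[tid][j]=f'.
vaddr = 123 = 0b01111011
Split: l1_idx=1, l2_idx=7, offset=3

Answer: L1[1]=1 -> L2[1][7]=38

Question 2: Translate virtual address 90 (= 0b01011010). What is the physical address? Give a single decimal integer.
vaddr = 90 = 0b01011010
Split: l1_idx=1, l2_idx=3, offset=2
L1[1] = 1
L2[1][3] = 26
paddr = 26 * 8 + 2 = 210

Answer: 210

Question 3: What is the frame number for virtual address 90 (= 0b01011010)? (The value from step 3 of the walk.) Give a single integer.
Answer: 26

Derivation:
vaddr = 90: l1_idx=1, l2_idx=3
L1[1] = 1; L2[1][3] = 26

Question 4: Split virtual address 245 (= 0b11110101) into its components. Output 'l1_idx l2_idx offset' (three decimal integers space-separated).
Answer: 3 6 5

Derivation:
vaddr = 245 = 0b11110101
  top 2 bits -> l1_idx = 3
  next 3 bits -> l2_idx = 6
  bottom 3 bits -> offset = 5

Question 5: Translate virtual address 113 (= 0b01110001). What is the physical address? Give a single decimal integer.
Answer: 369

Derivation:
vaddr = 113 = 0b01110001
Split: l1_idx=1, l2_idx=6, offset=1
L1[1] = 1
L2[1][6] = 46
paddr = 46 * 8 + 1 = 369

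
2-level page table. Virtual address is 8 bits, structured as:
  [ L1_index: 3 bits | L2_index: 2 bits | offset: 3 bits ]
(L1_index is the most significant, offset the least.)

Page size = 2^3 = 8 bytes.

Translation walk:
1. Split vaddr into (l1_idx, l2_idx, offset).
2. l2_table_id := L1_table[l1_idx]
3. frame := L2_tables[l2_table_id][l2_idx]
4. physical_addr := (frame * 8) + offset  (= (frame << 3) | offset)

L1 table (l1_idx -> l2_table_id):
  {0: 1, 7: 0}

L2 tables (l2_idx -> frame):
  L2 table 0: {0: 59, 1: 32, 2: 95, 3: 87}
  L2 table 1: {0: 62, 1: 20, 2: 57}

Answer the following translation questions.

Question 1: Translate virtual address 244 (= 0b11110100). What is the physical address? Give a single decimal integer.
vaddr = 244 = 0b11110100
Split: l1_idx=7, l2_idx=2, offset=4
L1[7] = 0
L2[0][2] = 95
paddr = 95 * 8 + 4 = 764

Answer: 764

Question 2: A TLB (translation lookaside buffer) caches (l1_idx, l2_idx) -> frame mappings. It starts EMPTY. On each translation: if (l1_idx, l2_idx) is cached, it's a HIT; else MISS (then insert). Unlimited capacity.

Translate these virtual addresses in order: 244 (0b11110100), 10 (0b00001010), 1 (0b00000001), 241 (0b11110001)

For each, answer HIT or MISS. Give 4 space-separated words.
vaddr=244: (7,2) not in TLB -> MISS, insert
vaddr=10: (0,1) not in TLB -> MISS, insert
vaddr=1: (0,0) not in TLB -> MISS, insert
vaddr=241: (7,2) in TLB -> HIT

Answer: MISS MISS MISS HIT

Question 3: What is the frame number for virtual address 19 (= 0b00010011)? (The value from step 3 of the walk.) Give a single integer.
Answer: 57

Derivation:
vaddr = 19: l1_idx=0, l2_idx=2
L1[0] = 1; L2[1][2] = 57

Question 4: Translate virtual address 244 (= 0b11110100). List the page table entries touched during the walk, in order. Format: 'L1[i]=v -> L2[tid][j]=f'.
Answer: L1[7]=0 -> L2[0][2]=95

Derivation:
vaddr = 244 = 0b11110100
Split: l1_idx=7, l2_idx=2, offset=4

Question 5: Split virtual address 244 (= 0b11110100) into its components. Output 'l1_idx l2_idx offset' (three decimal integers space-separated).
Answer: 7 2 4

Derivation:
vaddr = 244 = 0b11110100
  top 3 bits -> l1_idx = 7
  next 2 bits -> l2_idx = 2
  bottom 3 bits -> offset = 4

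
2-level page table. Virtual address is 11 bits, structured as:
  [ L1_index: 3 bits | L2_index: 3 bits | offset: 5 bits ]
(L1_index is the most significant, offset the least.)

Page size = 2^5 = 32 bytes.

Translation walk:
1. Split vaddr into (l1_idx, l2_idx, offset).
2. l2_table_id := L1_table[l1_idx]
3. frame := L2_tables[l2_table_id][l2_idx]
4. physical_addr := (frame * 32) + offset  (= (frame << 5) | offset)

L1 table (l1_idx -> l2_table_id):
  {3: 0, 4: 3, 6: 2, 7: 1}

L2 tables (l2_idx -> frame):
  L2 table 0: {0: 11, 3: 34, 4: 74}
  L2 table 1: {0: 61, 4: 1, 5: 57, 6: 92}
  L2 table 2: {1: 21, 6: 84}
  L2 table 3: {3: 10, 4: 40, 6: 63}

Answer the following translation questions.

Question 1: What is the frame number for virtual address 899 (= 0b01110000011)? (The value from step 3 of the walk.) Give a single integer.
vaddr = 899: l1_idx=3, l2_idx=4
L1[3] = 0; L2[0][4] = 74

Answer: 74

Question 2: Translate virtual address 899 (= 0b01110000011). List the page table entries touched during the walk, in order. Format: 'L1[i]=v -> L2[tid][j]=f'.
vaddr = 899 = 0b01110000011
Split: l1_idx=3, l2_idx=4, offset=3

Answer: L1[3]=0 -> L2[0][4]=74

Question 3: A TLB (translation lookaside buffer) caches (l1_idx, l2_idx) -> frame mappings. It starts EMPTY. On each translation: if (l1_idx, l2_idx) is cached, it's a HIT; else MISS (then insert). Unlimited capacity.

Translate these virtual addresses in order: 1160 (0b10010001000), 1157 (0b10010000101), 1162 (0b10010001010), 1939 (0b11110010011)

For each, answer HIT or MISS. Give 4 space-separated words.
vaddr=1160: (4,4) not in TLB -> MISS, insert
vaddr=1157: (4,4) in TLB -> HIT
vaddr=1162: (4,4) in TLB -> HIT
vaddr=1939: (7,4) not in TLB -> MISS, insert

Answer: MISS HIT HIT MISS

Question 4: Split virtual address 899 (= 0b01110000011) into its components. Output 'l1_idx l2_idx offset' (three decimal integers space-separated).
Answer: 3 4 3

Derivation:
vaddr = 899 = 0b01110000011
  top 3 bits -> l1_idx = 3
  next 3 bits -> l2_idx = 4
  bottom 5 bits -> offset = 3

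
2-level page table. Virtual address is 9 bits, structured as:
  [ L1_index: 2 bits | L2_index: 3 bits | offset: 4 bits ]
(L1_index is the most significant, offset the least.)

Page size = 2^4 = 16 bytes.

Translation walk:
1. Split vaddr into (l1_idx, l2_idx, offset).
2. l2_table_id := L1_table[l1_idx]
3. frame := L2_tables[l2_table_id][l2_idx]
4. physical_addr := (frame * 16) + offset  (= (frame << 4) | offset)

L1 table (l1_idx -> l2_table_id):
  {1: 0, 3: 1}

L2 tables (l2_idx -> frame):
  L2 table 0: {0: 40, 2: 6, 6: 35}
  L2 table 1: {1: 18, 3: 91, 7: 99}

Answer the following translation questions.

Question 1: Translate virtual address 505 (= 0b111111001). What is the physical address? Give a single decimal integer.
Answer: 1593

Derivation:
vaddr = 505 = 0b111111001
Split: l1_idx=3, l2_idx=7, offset=9
L1[3] = 1
L2[1][7] = 99
paddr = 99 * 16 + 9 = 1593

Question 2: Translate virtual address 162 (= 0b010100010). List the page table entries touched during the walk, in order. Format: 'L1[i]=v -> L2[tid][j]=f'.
Answer: L1[1]=0 -> L2[0][2]=6

Derivation:
vaddr = 162 = 0b010100010
Split: l1_idx=1, l2_idx=2, offset=2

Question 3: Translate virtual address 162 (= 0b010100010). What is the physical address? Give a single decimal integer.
Answer: 98

Derivation:
vaddr = 162 = 0b010100010
Split: l1_idx=1, l2_idx=2, offset=2
L1[1] = 0
L2[0][2] = 6
paddr = 6 * 16 + 2 = 98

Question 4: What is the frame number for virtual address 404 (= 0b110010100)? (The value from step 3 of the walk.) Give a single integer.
vaddr = 404: l1_idx=3, l2_idx=1
L1[3] = 1; L2[1][1] = 18

Answer: 18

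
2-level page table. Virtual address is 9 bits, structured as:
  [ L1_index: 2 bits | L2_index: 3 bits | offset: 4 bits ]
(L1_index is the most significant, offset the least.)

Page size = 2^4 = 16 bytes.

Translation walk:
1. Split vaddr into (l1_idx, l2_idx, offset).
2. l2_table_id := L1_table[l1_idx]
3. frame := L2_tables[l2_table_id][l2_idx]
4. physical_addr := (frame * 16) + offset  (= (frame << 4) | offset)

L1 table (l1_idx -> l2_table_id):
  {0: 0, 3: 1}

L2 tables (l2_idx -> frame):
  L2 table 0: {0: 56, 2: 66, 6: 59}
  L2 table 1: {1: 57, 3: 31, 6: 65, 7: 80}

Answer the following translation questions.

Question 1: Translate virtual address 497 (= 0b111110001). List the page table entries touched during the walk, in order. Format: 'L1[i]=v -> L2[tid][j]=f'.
Answer: L1[3]=1 -> L2[1][7]=80

Derivation:
vaddr = 497 = 0b111110001
Split: l1_idx=3, l2_idx=7, offset=1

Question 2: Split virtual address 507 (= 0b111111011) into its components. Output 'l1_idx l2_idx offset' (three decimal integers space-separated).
vaddr = 507 = 0b111111011
  top 2 bits -> l1_idx = 3
  next 3 bits -> l2_idx = 7
  bottom 4 bits -> offset = 11

Answer: 3 7 11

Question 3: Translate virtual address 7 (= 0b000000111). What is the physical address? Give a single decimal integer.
vaddr = 7 = 0b000000111
Split: l1_idx=0, l2_idx=0, offset=7
L1[0] = 0
L2[0][0] = 56
paddr = 56 * 16 + 7 = 903

Answer: 903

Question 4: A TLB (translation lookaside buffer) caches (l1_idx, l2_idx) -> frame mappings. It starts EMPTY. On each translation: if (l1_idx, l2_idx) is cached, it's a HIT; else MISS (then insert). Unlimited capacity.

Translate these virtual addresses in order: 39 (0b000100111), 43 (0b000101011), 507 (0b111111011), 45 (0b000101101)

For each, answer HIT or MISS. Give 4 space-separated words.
vaddr=39: (0,2) not in TLB -> MISS, insert
vaddr=43: (0,2) in TLB -> HIT
vaddr=507: (3,7) not in TLB -> MISS, insert
vaddr=45: (0,2) in TLB -> HIT

Answer: MISS HIT MISS HIT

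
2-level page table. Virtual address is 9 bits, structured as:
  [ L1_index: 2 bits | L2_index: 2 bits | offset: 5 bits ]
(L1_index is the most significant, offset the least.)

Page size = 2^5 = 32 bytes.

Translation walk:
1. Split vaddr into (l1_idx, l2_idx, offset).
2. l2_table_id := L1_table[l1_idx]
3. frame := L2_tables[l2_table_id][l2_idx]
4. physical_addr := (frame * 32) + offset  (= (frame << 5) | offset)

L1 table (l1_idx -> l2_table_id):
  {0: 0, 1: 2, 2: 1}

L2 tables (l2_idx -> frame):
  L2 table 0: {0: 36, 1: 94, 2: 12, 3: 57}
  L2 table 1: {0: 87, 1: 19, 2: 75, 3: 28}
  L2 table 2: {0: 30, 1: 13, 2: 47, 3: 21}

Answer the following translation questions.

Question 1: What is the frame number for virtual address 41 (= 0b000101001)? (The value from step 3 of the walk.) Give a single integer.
vaddr = 41: l1_idx=0, l2_idx=1
L1[0] = 0; L2[0][1] = 94

Answer: 94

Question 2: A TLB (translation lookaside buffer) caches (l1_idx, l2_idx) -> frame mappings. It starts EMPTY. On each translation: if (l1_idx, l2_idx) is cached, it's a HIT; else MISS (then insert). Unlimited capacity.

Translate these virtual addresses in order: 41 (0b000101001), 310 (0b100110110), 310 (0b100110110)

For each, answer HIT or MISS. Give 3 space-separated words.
vaddr=41: (0,1) not in TLB -> MISS, insert
vaddr=310: (2,1) not in TLB -> MISS, insert
vaddr=310: (2,1) in TLB -> HIT

Answer: MISS MISS HIT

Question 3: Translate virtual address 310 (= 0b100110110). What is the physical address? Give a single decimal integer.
Answer: 630

Derivation:
vaddr = 310 = 0b100110110
Split: l1_idx=2, l2_idx=1, offset=22
L1[2] = 1
L2[1][1] = 19
paddr = 19 * 32 + 22 = 630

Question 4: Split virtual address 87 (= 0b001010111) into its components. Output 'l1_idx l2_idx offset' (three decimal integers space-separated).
vaddr = 87 = 0b001010111
  top 2 bits -> l1_idx = 0
  next 2 bits -> l2_idx = 2
  bottom 5 bits -> offset = 23

Answer: 0 2 23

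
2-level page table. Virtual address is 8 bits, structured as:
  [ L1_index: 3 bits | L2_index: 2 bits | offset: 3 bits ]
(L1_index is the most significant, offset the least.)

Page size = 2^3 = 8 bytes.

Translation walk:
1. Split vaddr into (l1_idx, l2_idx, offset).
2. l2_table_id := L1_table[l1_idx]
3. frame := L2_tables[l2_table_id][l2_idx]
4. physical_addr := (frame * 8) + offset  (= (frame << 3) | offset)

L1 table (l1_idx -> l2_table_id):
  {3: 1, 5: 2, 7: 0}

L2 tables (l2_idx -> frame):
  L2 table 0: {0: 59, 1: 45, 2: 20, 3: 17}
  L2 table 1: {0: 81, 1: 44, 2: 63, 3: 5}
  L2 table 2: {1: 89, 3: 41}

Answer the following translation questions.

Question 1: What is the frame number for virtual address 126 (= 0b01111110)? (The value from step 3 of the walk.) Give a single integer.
vaddr = 126: l1_idx=3, l2_idx=3
L1[3] = 1; L2[1][3] = 5

Answer: 5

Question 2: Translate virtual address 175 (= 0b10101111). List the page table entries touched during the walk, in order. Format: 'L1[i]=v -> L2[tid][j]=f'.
vaddr = 175 = 0b10101111
Split: l1_idx=5, l2_idx=1, offset=7

Answer: L1[5]=2 -> L2[2][1]=89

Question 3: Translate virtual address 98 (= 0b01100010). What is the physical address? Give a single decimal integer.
Answer: 650

Derivation:
vaddr = 98 = 0b01100010
Split: l1_idx=3, l2_idx=0, offset=2
L1[3] = 1
L2[1][0] = 81
paddr = 81 * 8 + 2 = 650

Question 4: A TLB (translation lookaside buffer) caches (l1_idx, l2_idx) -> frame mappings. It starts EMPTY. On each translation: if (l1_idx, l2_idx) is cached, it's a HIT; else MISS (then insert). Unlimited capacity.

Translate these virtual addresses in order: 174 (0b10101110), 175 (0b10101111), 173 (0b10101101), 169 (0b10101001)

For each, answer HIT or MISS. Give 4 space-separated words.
vaddr=174: (5,1) not in TLB -> MISS, insert
vaddr=175: (5,1) in TLB -> HIT
vaddr=173: (5,1) in TLB -> HIT
vaddr=169: (5,1) in TLB -> HIT

Answer: MISS HIT HIT HIT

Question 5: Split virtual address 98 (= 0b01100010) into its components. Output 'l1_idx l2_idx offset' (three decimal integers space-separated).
Answer: 3 0 2

Derivation:
vaddr = 98 = 0b01100010
  top 3 bits -> l1_idx = 3
  next 2 bits -> l2_idx = 0
  bottom 3 bits -> offset = 2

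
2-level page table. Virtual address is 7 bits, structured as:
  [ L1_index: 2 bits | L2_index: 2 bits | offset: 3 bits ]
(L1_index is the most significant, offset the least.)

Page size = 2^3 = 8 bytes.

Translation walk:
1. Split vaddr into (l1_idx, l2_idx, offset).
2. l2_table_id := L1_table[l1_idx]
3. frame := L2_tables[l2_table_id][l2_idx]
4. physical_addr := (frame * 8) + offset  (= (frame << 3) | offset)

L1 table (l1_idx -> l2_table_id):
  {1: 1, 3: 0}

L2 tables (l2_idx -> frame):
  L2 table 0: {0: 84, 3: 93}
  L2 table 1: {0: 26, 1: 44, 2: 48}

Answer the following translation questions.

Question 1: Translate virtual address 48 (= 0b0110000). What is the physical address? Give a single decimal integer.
vaddr = 48 = 0b0110000
Split: l1_idx=1, l2_idx=2, offset=0
L1[1] = 1
L2[1][2] = 48
paddr = 48 * 8 + 0 = 384

Answer: 384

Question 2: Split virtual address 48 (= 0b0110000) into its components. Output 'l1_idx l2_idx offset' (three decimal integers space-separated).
vaddr = 48 = 0b0110000
  top 2 bits -> l1_idx = 1
  next 2 bits -> l2_idx = 2
  bottom 3 bits -> offset = 0

Answer: 1 2 0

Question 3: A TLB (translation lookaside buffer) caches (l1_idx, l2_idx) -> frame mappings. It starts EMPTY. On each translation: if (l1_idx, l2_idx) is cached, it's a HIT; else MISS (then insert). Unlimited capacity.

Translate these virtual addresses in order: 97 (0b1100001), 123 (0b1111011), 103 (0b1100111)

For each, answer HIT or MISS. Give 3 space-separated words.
Answer: MISS MISS HIT

Derivation:
vaddr=97: (3,0) not in TLB -> MISS, insert
vaddr=123: (3,3) not in TLB -> MISS, insert
vaddr=103: (3,0) in TLB -> HIT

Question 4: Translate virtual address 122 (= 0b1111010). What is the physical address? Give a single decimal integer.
Answer: 746

Derivation:
vaddr = 122 = 0b1111010
Split: l1_idx=3, l2_idx=3, offset=2
L1[3] = 0
L2[0][3] = 93
paddr = 93 * 8 + 2 = 746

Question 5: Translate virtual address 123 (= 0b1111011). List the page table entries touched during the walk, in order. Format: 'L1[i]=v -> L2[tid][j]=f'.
Answer: L1[3]=0 -> L2[0][3]=93

Derivation:
vaddr = 123 = 0b1111011
Split: l1_idx=3, l2_idx=3, offset=3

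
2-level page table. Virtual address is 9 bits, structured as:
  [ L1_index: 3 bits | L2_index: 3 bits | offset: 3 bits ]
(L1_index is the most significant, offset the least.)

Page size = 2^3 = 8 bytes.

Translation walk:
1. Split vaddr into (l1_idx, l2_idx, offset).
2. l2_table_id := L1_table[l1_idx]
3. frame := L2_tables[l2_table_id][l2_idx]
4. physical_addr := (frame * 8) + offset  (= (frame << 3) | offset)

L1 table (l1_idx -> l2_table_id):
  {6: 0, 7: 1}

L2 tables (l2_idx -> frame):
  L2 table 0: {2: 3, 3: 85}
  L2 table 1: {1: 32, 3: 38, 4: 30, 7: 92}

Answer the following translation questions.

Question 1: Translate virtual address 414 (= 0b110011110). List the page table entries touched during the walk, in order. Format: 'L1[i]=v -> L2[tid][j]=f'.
Answer: L1[6]=0 -> L2[0][3]=85

Derivation:
vaddr = 414 = 0b110011110
Split: l1_idx=6, l2_idx=3, offset=6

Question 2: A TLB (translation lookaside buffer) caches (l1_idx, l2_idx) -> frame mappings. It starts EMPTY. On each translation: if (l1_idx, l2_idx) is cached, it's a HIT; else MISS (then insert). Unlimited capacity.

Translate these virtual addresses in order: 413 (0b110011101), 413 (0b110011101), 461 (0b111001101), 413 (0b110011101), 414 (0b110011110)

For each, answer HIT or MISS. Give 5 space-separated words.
vaddr=413: (6,3) not in TLB -> MISS, insert
vaddr=413: (6,3) in TLB -> HIT
vaddr=461: (7,1) not in TLB -> MISS, insert
vaddr=413: (6,3) in TLB -> HIT
vaddr=414: (6,3) in TLB -> HIT

Answer: MISS HIT MISS HIT HIT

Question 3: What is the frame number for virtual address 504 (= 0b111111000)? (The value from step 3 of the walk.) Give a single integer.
vaddr = 504: l1_idx=7, l2_idx=7
L1[7] = 1; L2[1][7] = 92

Answer: 92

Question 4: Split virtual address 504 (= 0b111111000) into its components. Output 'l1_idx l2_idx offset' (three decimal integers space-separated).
vaddr = 504 = 0b111111000
  top 3 bits -> l1_idx = 7
  next 3 bits -> l2_idx = 7
  bottom 3 bits -> offset = 0

Answer: 7 7 0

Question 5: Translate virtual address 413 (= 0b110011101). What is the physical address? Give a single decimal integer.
Answer: 685

Derivation:
vaddr = 413 = 0b110011101
Split: l1_idx=6, l2_idx=3, offset=5
L1[6] = 0
L2[0][3] = 85
paddr = 85 * 8 + 5 = 685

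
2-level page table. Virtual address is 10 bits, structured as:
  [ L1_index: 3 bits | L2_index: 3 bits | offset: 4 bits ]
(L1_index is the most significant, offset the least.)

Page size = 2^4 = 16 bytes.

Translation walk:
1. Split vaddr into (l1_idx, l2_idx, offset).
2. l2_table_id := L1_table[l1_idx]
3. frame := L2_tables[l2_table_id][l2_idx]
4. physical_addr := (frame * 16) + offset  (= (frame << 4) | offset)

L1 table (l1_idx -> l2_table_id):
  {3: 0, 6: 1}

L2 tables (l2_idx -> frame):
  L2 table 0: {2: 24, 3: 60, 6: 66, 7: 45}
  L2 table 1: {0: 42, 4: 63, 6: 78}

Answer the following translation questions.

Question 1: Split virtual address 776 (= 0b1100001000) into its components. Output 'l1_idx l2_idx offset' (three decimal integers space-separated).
vaddr = 776 = 0b1100001000
  top 3 bits -> l1_idx = 6
  next 3 bits -> l2_idx = 0
  bottom 4 bits -> offset = 8

Answer: 6 0 8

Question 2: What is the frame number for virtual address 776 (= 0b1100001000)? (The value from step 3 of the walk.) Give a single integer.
vaddr = 776: l1_idx=6, l2_idx=0
L1[6] = 1; L2[1][0] = 42

Answer: 42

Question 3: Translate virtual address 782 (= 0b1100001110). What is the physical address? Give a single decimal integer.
vaddr = 782 = 0b1100001110
Split: l1_idx=6, l2_idx=0, offset=14
L1[6] = 1
L2[1][0] = 42
paddr = 42 * 16 + 14 = 686

Answer: 686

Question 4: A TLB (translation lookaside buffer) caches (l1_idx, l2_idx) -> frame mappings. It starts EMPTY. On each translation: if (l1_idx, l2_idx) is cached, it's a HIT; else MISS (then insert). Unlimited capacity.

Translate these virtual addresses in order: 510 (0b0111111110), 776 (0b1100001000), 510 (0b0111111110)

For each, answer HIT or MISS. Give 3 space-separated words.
vaddr=510: (3,7) not in TLB -> MISS, insert
vaddr=776: (6,0) not in TLB -> MISS, insert
vaddr=510: (3,7) in TLB -> HIT

Answer: MISS MISS HIT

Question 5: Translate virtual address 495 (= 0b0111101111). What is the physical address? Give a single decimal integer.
vaddr = 495 = 0b0111101111
Split: l1_idx=3, l2_idx=6, offset=15
L1[3] = 0
L2[0][6] = 66
paddr = 66 * 16 + 15 = 1071

Answer: 1071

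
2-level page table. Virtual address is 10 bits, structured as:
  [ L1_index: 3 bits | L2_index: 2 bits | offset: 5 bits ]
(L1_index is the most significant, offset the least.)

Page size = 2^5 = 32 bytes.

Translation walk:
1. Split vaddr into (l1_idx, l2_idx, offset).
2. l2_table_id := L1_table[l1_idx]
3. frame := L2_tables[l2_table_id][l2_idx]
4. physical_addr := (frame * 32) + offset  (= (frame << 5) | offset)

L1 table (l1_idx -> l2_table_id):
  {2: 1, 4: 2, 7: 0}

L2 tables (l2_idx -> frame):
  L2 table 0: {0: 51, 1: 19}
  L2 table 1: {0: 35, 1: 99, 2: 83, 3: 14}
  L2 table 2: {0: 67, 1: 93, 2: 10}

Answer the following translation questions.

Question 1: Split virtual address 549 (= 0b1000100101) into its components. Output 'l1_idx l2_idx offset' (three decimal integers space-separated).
Answer: 4 1 5

Derivation:
vaddr = 549 = 0b1000100101
  top 3 bits -> l1_idx = 4
  next 2 bits -> l2_idx = 1
  bottom 5 bits -> offset = 5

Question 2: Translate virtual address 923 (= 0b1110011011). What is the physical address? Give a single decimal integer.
Answer: 1659

Derivation:
vaddr = 923 = 0b1110011011
Split: l1_idx=7, l2_idx=0, offset=27
L1[7] = 0
L2[0][0] = 51
paddr = 51 * 32 + 27 = 1659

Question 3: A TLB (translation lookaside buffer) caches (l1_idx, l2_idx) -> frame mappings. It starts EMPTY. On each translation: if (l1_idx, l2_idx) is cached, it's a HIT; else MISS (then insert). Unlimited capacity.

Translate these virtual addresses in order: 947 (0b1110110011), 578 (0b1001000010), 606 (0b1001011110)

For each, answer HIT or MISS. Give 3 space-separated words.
vaddr=947: (7,1) not in TLB -> MISS, insert
vaddr=578: (4,2) not in TLB -> MISS, insert
vaddr=606: (4,2) in TLB -> HIT

Answer: MISS MISS HIT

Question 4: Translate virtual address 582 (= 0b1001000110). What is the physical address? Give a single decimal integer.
Answer: 326

Derivation:
vaddr = 582 = 0b1001000110
Split: l1_idx=4, l2_idx=2, offset=6
L1[4] = 2
L2[2][2] = 10
paddr = 10 * 32 + 6 = 326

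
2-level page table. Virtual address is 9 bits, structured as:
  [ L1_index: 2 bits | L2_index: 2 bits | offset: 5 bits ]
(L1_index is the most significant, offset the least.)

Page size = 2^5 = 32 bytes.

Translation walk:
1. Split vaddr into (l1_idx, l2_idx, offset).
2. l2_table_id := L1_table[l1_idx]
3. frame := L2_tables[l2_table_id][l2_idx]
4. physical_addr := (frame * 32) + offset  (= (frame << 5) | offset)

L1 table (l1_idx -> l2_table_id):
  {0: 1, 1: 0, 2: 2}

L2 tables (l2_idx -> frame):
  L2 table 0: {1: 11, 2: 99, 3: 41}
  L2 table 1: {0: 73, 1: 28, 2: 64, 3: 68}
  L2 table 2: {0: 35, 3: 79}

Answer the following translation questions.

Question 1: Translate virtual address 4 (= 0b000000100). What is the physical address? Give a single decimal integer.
vaddr = 4 = 0b000000100
Split: l1_idx=0, l2_idx=0, offset=4
L1[0] = 1
L2[1][0] = 73
paddr = 73 * 32 + 4 = 2340

Answer: 2340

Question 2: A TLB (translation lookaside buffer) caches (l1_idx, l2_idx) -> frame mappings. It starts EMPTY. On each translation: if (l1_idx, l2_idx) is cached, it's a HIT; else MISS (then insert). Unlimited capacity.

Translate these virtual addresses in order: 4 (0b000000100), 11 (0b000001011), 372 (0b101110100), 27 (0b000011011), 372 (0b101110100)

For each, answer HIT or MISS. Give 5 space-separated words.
vaddr=4: (0,0) not in TLB -> MISS, insert
vaddr=11: (0,0) in TLB -> HIT
vaddr=372: (2,3) not in TLB -> MISS, insert
vaddr=27: (0,0) in TLB -> HIT
vaddr=372: (2,3) in TLB -> HIT

Answer: MISS HIT MISS HIT HIT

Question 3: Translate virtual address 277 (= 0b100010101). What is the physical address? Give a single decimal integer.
vaddr = 277 = 0b100010101
Split: l1_idx=2, l2_idx=0, offset=21
L1[2] = 2
L2[2][0] = 35
paddr = 35 * 32 + 21 = 1141

Answer: 1141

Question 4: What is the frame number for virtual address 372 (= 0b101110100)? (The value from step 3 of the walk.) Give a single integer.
vaddr = 372: l1_idx=2, l2_idx=3
L1[2] = 2; L2[2][3] = 79

Answer: 79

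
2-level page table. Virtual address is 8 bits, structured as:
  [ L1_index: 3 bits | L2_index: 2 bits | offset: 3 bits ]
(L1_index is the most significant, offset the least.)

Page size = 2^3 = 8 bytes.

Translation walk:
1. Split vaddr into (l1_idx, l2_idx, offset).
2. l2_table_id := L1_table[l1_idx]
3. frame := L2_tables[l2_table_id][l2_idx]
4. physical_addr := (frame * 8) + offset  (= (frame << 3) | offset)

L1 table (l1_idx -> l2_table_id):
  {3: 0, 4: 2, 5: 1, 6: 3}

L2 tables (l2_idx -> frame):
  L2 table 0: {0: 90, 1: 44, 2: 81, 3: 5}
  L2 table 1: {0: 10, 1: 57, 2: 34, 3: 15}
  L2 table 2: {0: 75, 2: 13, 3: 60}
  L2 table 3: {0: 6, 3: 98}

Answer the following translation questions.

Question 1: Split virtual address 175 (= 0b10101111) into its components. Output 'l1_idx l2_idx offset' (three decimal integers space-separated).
Answer: 5 1 7

Derivation:
vaddr = 175 = 0b10101111
  top 3 bits -> l1_idx = 5
  next 2 bits -> l2_idx = 1
  bottom 3 bits -> offset = 7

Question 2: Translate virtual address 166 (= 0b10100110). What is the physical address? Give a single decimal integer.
Answer: 86

Derivation:
vaddr = 166 = 0b10100110
Split: l1_idx=5, l2_idx=0, offset=6
L1[5] = 1
L2[1][0] = 10
paddr = 10 * 8 + 6 = 86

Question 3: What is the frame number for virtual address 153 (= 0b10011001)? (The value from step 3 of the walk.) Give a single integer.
vaddr = 153: l1_idx=4, l2_idx=3
L1[4] = 2; L2[2][3] = 60

Answer: 60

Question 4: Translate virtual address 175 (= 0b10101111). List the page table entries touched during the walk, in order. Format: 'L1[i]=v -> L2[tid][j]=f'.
vaddr = 175 = 0b10101111
Split: l1_idx=5, l2_idx=1, offset=7

Answer: L1[5]=1 -> L2[1][1]=57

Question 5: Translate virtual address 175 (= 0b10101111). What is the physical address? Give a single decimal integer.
vaddr = 175 = 0b10101111
Split: l1_idx=5, l2_idx=1, offset=7
L1[5] = 1
L2[1][1] = 57
paddr = 57 * 8 + 7 = 463

Answer: 463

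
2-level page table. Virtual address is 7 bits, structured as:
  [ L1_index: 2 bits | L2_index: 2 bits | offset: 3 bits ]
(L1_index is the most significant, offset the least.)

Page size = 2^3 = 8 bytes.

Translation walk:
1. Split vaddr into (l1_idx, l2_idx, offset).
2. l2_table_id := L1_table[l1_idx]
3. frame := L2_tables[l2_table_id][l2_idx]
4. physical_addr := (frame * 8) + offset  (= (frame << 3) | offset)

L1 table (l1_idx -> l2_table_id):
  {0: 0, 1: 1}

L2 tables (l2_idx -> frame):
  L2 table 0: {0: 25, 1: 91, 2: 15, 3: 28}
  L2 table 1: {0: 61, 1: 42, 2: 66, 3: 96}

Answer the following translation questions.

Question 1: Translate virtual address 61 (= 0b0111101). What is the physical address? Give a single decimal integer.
vaddr = 61 = 0b0111101
Split: l1_idx=1, l2_idx=3, offset=5
L1[1] = 1
L2[1][3] = 96
paddr = 96 * 8 + 5 = 773

Answer: 773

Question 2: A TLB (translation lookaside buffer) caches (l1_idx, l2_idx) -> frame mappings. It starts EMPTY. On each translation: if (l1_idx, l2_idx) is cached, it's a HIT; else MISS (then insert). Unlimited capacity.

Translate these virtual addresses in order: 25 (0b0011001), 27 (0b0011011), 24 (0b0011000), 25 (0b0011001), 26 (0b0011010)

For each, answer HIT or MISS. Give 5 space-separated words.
Answer: MISS HIT HIT HIT HIT

Derivation:
vaddr=25: (0,3) not in TLB -> MISS, insert
vaddr=27: (0,3) in TLB -> HIT
vaddr=24: (0,3) in TLB -> HIT
vaddr=25: (0,3) in TLB -> HIT
vaddr=26: (0,3) in TLB -> HIT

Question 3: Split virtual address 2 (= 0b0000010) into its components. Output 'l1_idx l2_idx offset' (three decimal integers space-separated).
vaddr = 2 = 0b0000010
  top 2 bits -> l1_idx = 0
  next 2 bits -> l2_idx = 0
  bottom 3 bits -> offset = 2

Answer: 0 0 2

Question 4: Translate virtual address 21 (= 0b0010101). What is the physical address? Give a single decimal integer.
Answer: 125

Derivation:
vaddr = 21 = 0b0010101
Split: l1_idx=0, l2_idx=2, offset=5
L1[0] = 0
L2[0][2] = 15
paddr = 15 * 8 + 5 = 125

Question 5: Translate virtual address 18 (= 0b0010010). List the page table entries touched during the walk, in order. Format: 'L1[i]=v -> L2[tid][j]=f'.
vaddr = 18 = 0b0010010
Split: l1_idx=0, l2_idx=2, offset=2

Answer: L1[0]=0 -> L2[0][2]=15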